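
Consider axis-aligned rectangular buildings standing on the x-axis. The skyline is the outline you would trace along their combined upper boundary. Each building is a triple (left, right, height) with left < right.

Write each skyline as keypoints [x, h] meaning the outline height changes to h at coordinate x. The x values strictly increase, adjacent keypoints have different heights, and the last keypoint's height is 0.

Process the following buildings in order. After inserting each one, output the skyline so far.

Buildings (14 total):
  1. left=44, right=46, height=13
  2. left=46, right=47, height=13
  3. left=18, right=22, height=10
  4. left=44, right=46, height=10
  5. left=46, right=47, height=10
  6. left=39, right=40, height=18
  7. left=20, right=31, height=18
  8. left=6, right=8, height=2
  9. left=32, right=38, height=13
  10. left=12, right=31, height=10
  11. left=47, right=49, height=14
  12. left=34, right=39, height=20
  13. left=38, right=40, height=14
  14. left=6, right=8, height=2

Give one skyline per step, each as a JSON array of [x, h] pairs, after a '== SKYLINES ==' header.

== SKYLINES ==
[[44,13],[46,0]]
[[44,13],[47,0]]
[[18,10],[22,0],[44,13],[47,0]]
[[18,10],[22,0],[44,13],[47,0]]
[[18,10],[22,0],[44,13],[47,0]]
[[18,10],[22,0],[39,18],[40,0],[44,13],[47,0]]
[[18,10],[20,18],[31,0],[39,18],[40,0],[44,13],[47,0]]
[[6,2],[8,0],[18,10],[20,18],[31,0],[39,18],[40,0],[44,13],[47,0]]
[[6,2],[8,0],[18,10],[20,18],[31,0],[32,13],[38,0],[39,18],[40,0],[44,13],[47,0]]
[[6,2],[8,0],[12,10],[20,18],[31,0],[32,13],[38,0],[39,18],[40,0],[44,13],[47,0]]
[[6,2],[8,0],[12,10],[20,18],[31,0],[32,13],[38,0],[39,18],[40,0],[44,13],[47,14],[49,0]]
[[6,2],[8,0],[12,10],[20,18],[31,0],[32,13],[34,20],[39,18],[40,0],[44,13],[47,14],[49,0]]
[[6,2],[8,0],[12,10],[20,18],[31,0],[32,13],[34,20],[39,18],[40,0],[44,13],[47,14],[49,0]]
[[6,2],[8,0],[12,10],[20,18],[31,0],[32,13],[34,20],[39,18],[40,0],[44,13],[47,14],[49,0]]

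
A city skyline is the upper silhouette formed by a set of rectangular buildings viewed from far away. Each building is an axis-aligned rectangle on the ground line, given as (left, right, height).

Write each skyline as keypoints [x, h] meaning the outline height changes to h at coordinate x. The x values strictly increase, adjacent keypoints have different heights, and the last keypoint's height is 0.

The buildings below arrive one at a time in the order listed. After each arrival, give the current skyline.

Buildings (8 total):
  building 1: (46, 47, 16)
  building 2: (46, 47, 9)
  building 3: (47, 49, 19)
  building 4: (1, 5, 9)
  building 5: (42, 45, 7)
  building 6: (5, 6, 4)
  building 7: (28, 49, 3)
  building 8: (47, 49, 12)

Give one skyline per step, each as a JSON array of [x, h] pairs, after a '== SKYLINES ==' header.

== SKYLINES ==
[[46,16],[47,0]]
[[46,16],[47,0]]
[[46,16],[47,19],[49,0]]
[[1,9],[5,0],[46,16],[47,19],[49,0]]
[[1,9],[5,0],[42,7],[45,0],[46,16],[47,19],[49,0]]
[[1,9],[5,4],[6,0],[42,7],[45,0],[46,16],[47,19],[49,0]]
[[1,9],[5,4],[6,0],[28,3],[42,7],[45,3],[46,16],[47,19],[49,0]]
[[1,9],[5,4],[6,0],[28,3],[42,7],[45,3],[46,16],[47,19],[49,0]]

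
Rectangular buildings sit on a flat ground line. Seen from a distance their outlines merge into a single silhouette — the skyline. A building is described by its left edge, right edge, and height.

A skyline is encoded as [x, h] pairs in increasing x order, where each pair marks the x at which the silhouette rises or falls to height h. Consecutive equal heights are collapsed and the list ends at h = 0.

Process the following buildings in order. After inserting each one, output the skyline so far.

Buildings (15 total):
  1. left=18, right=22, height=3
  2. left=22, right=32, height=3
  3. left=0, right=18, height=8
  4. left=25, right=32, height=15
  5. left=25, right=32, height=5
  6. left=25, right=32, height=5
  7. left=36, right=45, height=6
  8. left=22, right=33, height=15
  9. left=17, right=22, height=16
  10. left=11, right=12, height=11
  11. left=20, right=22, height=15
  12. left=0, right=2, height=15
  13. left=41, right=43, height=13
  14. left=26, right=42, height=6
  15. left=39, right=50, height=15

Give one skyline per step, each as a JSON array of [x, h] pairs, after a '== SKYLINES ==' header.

== SKYLINES ==
[[18,3],[22,0]]
[[18,3],[32,0]]
[[0,8],[18,3],[32,0]]
[[0,8],[18,3],[25,15],[32,0]]
[[0,8],[18,3],[25,15],[32,0]]
[[0,8],[18,3],[25,15],[32,0]]
[[0,8],[18,3],[25,15],[32,0],[36,6],[45,0]]
[[0,8],[18,3],[22,15],[33,0],[36,6],[45,0]]
[[0,8],[17,16],[22,15],[33,0],[36,6],[45,0]]
[[0,8],[11,11],[12,8],[17,16],[22,15],[33,0],[36,6],[45,0]]
[[0,8],[11,11],[12,8],[17,16],[22,15],[33,0],[36,6],[45,0]]
[[0,15],[2,8],[11,11],[12,8],[17,16],[22,15],[33,0],[36,6],[45,0]]
[[0,15],[2,8],[11,11],[12,8],[17,16],[22,15],[33,0],[36,6],[41,13],[43,6],[45,0]]
[[0,15],[2,8],[11,11],[12,8],[17,16],[22,15],[33,6],[41,13],[43,6],[45,0]]
[[0,15],[2,8],[11,11],[12,8],[17,16],[22,15],[33,6],[39,15],[50,0]]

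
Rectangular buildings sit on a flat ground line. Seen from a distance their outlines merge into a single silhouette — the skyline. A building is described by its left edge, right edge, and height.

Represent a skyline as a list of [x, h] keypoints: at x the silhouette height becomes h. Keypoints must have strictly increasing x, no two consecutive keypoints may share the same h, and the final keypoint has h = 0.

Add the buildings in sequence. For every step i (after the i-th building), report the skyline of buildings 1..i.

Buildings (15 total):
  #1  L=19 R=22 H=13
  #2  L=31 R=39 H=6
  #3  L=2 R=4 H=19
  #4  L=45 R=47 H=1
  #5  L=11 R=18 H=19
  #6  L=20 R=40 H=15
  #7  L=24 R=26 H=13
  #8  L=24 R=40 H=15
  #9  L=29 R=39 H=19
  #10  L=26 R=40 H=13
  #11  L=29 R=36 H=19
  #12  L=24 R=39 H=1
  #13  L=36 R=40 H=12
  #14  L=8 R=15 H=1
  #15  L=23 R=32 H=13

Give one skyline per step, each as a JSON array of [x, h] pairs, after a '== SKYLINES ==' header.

== SKYLINES ==
[[19,13],[22,0]]
[[19,13],[22,0],[31,6],[39,0]]
[[2,19],[4,0],[19,13],[22,0],[31,6],[39,0]]
[[2,19],[4,0],[19,13],[22,0],[31,6],[39,0],[45,1],[47,0]]
[[2,19],[4,0],[11,19],[18,0],[19,13],[22,0],[31,6],[39,0],[45,1],[47,0]]
[[2,19],[4,0],[11,19],[18,0],[19,13],[20,15],[40,0],[45,1],[47,0]]
[[2,19],[4,0],[11,19],[18,0],[19,13],[20,15],[40,0],[45,1],[47,0]]
[[2,19],[4,0],[11,19],[18,0],[19,13],[20,15],[40,0],[45,1],[47,0]]
[[2,19],[4,0],[11,19],[18,0],[19,13],[20,15],[29,19],[39,15],[40,0],[45,1],[47,0]]
[[2,19],[4,0],[11,19],[18,0],[19,13],[20,15],[29,19],[39,15],[40,0],[45,1],[47,0]]
[[2,19],[4,0],[11,19],[18,0],[19,13],[20,15],[29,19],[39,15],[40,0],[45,1],[47,0]]
[[2,19],[4,0],[11,19],[18,0],[19,13],[20,15],[29,19],[39,15],[40,0],[45,1],[47,0]]
[[2,19],[4,0],[11,19],[18,0],[19,13],[20,15],[29,19],[39,15],[40,0],[45,1],[47,0]]
[[2,19],[4,0],[8,1],[11,19],[18,0],[19,13],[20,15],[29,19],[39,15],[40,0],[45,1],[47,0]]
[[2,19],[4,0],[8,1],[11,19],[18,0],[19,13],[20,15],[29,19],[39,15],[40,0],[45,1],[47,0]]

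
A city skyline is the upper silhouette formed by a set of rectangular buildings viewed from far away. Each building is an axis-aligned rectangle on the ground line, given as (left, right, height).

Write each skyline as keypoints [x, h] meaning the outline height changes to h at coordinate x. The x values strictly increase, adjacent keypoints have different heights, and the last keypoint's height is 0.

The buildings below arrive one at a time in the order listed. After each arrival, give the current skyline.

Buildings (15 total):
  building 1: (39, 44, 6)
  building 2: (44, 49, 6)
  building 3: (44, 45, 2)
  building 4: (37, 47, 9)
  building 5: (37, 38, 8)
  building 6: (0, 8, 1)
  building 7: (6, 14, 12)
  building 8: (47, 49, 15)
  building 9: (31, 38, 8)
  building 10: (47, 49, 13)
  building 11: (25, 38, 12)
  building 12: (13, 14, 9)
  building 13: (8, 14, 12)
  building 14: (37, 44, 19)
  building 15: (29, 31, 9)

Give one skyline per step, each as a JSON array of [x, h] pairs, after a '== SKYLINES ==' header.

== SKYLINES ==
[[39,6],[44,0]]
[[39,6],[49,0]]
[[39,6],[49,0]]
[[37,9],[47,6],[49,0]]
[[37,9],[47,6],[49,0]]
[[0,1],[8,0],[37,9],[47,6],[49,0]]
[[0,1],[6,12],[14,0],[37,9],[47,6],[49,0]]
[[0,1],[6,12],[14,0],[37,9],[47,15],[49,0]]
[[0,1],[6,12],[14,0],[31,8],[37,9],[47,15],[49,0]]
[[0,1],[6,12],[14,0],[31,8],[37,9],[47,15],[49,0]]
[[0,1],[6,12],[14,0],[25,12],[38,9],[47,15],[49,0]]
[[0,1],[6,12],[14,0],[25,12],[38,9],[47,15],[49,0]]
[[0,1],[6,12],[14,0],[25,12],[38,9],[47,15],[49,0]]
[[0,1],[6,12],[14,0],[25,12],[37,19],[44,9],[47,15],[49,0]]
[[0,1],[6,12],[14,0],[25,12],[37,19],[44,9],[47,15],[49,0]]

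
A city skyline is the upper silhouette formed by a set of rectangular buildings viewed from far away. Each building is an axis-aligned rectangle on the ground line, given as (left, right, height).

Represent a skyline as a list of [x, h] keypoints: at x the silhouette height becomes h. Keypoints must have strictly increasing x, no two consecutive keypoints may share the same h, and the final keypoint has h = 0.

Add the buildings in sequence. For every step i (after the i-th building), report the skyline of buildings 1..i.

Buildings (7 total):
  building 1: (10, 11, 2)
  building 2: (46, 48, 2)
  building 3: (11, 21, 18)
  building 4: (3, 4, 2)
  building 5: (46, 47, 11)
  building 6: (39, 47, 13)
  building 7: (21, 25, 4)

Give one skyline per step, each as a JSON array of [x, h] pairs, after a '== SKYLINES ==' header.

== SKYLINES ==
[[10,2],[11,0]]
[[10,2],[11,0],[46,2],[48,0]]
[[10,2],[11,18],[21,0],[46,2],[48,0]]
[[3,2],[4,0],[10,2],[11,18],[21,0],[46,2],[48,0]]
[[3,2],[4,0],[10,2],[11,18],[21,0],[46,11],[47,2],[48,0]]
[[3,2],[4,0],[10,2],[11,18],[21,0],[39,13],[47,2],[48,0]]
[[3,2],[4,0],[10,2],[11,18],[21,4],[25,0],[39,13],[47,2],[48,0]]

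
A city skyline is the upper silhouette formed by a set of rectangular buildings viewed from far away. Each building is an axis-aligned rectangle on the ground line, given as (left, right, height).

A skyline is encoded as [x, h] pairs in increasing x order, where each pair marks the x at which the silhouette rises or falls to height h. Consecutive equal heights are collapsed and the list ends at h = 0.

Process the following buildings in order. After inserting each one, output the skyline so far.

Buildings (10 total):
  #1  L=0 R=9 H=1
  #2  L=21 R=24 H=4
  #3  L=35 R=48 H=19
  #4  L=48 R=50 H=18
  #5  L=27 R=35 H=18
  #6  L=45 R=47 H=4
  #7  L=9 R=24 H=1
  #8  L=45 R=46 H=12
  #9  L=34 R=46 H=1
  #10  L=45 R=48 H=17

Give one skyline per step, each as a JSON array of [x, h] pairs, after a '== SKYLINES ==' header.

== SKYLINES ==
[[0,1],[9,0]]
[[0,1],[9,0],[21,4],[24,0]]
[[0,1],[9,0],[21,4],[24,0],[35,19],[48,0]]
[[0,1],[9,0],[21,4],[24,0],[35,19],[48,18],[50,0]]
[[0,1],[9,0],[21,4],[24,0],[27,18],[35,19],[48,18],[50,0]]
[[0,1],[9,0],[21,4],[24,0],[27,18],[35,19],[48,18],[50,0]]
[[0,1],[21,4],[24,0],[27,18],[35,19],[48,18],[50,0]]
[[0,1],[21,4],[24,0],[27,18],[35,19],[48,18],[50,0]]
[[0,1],[21,4],[24,0],[27,18],[35,19],[48,18],[50,0]]
[[0,1],[21,4],[24,0],[27,18],[35,19],[48,18],[50,0]]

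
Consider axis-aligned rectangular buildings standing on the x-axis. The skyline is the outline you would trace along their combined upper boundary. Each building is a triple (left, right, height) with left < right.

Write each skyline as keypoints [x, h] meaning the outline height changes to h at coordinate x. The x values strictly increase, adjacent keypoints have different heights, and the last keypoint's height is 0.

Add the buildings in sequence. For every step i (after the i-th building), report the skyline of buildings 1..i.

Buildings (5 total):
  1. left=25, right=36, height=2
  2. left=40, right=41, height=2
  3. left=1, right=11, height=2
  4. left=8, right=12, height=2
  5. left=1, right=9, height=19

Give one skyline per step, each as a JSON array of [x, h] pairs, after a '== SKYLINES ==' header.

== SKYLINES ==
[[25,2],[36,0]]
[[25,2],[36,0],[40,2],[41,0]]
[[1,2],[11,0],[25,2],[36,0],[40,2],[41,0]]
[[1,2],[12,0],[25,2],[36,0],[40,2],[41,0]]
[[1,19],[9,2],[12,0],[25,2],[36,0],[40,2],[41,0]]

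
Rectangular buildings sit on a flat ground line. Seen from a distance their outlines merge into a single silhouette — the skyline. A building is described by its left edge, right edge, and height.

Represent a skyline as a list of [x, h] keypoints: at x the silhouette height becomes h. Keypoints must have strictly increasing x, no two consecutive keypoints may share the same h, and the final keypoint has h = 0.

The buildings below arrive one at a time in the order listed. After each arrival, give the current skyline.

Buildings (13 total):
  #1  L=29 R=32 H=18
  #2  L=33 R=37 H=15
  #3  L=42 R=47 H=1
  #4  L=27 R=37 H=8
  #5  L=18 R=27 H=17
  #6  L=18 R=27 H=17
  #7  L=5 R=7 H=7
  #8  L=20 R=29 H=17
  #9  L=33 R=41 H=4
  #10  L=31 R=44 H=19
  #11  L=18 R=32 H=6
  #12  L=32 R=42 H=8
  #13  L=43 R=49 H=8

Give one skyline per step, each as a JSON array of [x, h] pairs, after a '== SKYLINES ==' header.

== SKYLINES ==
[[29,18],[32,0]]
[[29,18],[32,0],[33,15],[37,0]]
[[29,18],[32,0],[33,15],[37,0],[42,1],[47,0]]
[[27,8],[29,18],[32,8],[33,15],[37,0],[42,1],[47,0]]
[[18,17],[27,8],[29,18],[32,8],[33,15],[37,0],[42,1],[47,0]]
[[18,17],[27,8],[29,18],[32,8],[33,15],[37,0],[42,1],[47,0]]
[[5,7],[7,0],[18,17],[27,8],[29,18],[32,8],[33,15],[37,0],[42,1],[47,0]]
[[5,7],[7,0],[18,17],[29,18],[32,8],[33,15],[37,0],[42,1],[47,0]]
[[5,7],[7,0],[18,17],[29,18],[32,8],[33,15],[37,4],[41,0],[42,1],[47,0]]
[[5,7],[7,0],[18,17],[29,18],[31,19],[44,1],[47,0]]
[[5,7],[7,0],[18,17],[29,18],[31,19],[44,1],[47,0]]
[[5,7],[7,0],[18,17],[29,18],[31,19],[44,1],[47,0]]
[[5,7],[7,0],[18,17],[29,18],[31,19],[44,8],[49,0]]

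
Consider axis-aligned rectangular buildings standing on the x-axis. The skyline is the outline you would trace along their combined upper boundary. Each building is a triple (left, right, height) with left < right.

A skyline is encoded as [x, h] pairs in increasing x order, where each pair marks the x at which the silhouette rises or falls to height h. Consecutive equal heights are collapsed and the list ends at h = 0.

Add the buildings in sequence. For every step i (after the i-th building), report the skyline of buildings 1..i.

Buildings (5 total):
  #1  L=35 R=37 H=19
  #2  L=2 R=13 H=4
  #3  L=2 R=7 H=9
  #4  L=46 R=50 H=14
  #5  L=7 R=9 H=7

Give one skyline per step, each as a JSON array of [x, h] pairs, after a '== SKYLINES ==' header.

== SKYLINES ==
[[35,19],[37,0]]
[[2,4],[13,0],[35,19],[37,0]]
[[2,9],[7,4],[13,0],[35,19],[37,0]]
[[2,9],[7,4],[13,0],[35,19],[37,0],[46,14],[50,0]]
[[2,9],[7,7],[9,4],[13,0],[35,19],[37,0],[46,14],[50,0]]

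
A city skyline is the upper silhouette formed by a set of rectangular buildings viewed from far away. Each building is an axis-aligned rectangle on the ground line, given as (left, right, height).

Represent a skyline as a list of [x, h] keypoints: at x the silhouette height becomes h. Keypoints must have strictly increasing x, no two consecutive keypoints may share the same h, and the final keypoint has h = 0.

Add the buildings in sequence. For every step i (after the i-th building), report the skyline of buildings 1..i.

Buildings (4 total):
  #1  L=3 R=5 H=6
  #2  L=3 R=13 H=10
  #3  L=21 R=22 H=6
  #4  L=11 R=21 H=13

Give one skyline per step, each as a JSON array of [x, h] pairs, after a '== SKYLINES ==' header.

== SKYLINES ==
[[3,6],[5,0]]
[[3,10],[13,0]]
[[3,10],[13,0],[21,6],[22,0]]
[[3,10],[11,13],[21,6],[22,0]]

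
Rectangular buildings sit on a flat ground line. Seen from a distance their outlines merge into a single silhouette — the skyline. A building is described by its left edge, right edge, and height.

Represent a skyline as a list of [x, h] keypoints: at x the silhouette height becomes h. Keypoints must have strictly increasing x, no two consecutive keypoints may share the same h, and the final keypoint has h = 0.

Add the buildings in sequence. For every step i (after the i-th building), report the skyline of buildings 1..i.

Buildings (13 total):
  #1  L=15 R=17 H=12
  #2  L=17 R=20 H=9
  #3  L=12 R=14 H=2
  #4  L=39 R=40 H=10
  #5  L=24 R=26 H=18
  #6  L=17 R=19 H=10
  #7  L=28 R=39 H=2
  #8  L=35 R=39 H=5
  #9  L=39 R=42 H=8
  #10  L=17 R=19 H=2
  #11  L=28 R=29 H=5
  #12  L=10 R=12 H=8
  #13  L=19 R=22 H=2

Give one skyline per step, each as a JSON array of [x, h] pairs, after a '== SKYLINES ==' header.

== SKYLINES ==
[[15,12],[17,0]]
[[15,12],[17,9],[20,0]]
[[12,2],[14,0],[15,12],[17,9],[20,0]]
[[12,2],[14,0],[15,12],[17,9],[20,0],[39,10],[40,0]]
[[12,2],[14,0],[15,12],[17,9],[20,0],[24,18],[26,0],[39,10],[40,0]]
[[12,2],[14,0],[15,12],[17,10],[19,9],[20,0],[24,18],[26,0],[39,10],[40,0]]
[[12,2],[14,0],[15,12],[17,10],[19,9],[20,0],[24,18],[26,0],[28,2],[39,10],[40,0]]
[[12,2],[14,0],[15,12],[17,10],[19,9],[20,0],[24,18],[26,0],[28,2],[35,5],[39,10],[40,0]]
[[12,2],[14,0],[15,12],[17,10],[19,9],[20,0],[24,18],[26,0],[28,2],[35,5],[39,10],[40,8],[42,0]]
[[12,2],[14,0],[15,12],[17,10],[19,9],[20,0],[24,18],[26,0],[28,2],[35,5],[39,10],[40,8],[42,0]]
[[12,2],[14,0],[15,12],[17,10],[19,9],[20,0],[24,18],[26,0],[28,5],[29,2],[35,5],[39,10],[40,8],[42,0]]
[[10,8],[12,2],[14,0],[15,12],[17,10],[19,9],[20,0],[24,18],[26,0],[28,5],[29,2],[35,5],[39,10],[40,8],[42,0]]
[[10,8],[12,2],[14,0],[15,12],[17,10],[19,9],[20,2],[22,0],[24,18],[26,0],[28,5],[29,2],[35,5],[39,10],[40,8],[42,0]]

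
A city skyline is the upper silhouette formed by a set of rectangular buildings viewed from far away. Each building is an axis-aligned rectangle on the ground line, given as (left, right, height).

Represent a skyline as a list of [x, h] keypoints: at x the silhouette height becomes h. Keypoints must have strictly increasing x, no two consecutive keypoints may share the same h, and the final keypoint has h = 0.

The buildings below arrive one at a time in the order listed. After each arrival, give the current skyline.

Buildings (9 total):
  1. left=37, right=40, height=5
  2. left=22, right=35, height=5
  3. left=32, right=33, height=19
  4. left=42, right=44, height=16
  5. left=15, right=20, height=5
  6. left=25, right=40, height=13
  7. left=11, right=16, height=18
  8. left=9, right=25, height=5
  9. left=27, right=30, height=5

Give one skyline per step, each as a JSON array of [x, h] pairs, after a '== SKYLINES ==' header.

== SKYLINES ==
[[37,5],[40,0]]
[[22,5],[35,0],[37,5],[40,0]]
[[22,5],[32,19],[33,5],[35,0],[37,5],[40,0]]
[[22,5],[32,19],[33,5],[35,0],[37,5],[40,0],[42,16],[44,0]]
[[15,5],[20,0],[22,5],[32,19],[33,5],[35,0],[37,5],[40,0],[42,16],[44,0]]
[[15,5],[20,0],[22,5],[25,13],[32,19],[33,13],[40,0],[42,16],[44,0]]
[[11,18],[16,5],[20,0],[22,5],[25,13],[32,19],[33,13],[40,0],[42,16],[44,0]]
[[9,5],[11,18],[16,5],[25,13],[32,19],[33,13],[40,0],[42,16],[44,0]]
[[9,5],[11,18],[16,5],[25,13],[32,19],[33,13],[40,0],[42,16],[44,0]]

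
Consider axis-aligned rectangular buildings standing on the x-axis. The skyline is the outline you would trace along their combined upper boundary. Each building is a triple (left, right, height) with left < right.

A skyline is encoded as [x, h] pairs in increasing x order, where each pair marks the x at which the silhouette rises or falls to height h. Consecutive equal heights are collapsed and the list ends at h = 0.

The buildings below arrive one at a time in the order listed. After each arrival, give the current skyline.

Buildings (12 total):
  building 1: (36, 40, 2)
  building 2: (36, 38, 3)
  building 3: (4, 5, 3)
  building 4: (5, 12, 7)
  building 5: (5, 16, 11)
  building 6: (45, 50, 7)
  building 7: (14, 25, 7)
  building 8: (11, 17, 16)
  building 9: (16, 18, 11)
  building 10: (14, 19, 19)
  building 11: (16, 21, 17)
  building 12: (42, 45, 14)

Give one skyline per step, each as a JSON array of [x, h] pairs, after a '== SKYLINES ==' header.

== SKYLINES ==
[[36,2],[40,0]]
[[36,3],[38,2],[40,0]]
[[4,3],[5,0],[36,3],[38,2],[40,0]]
[[4,3],[5,7],[12,0],[36,3],[38,2],[40,0]]
[[4,3],[5,11],[16,0],[36,3],[38,2],[40,0]]
[[4,3],[5,11],[16,0],[36,3],[38,2],[40,0],[45,7],[50,0]]
[[4,3],[5,11],[16,7],[25,0],[36,3],[38,2],[40,0],[45,7],[50,0]]
[[4,3],[5,11],[11,16],[17,7],[25,0],[36,3],[38,2],[40,0],[45,7],[50,0]]
[[4,3],[5,11],[11,16],[17,11],[18,7],[25,0],[36,3],[38,2],[40,0],[45,7],[50,0]]
[[4,3],[5,11],[11,16],[14,19],[19,7],[25,0],[36,3],[38,2],[40,0],[45,7],[50,0]]
[[4,3],[5,11],[11,16],[14,19],[19,17],[21,7],[25,0],[36,3],[38,2],[40,0],[45,7],[50,0]]
[[4,3],[5,11],[11,16],[14,19],[19,17],[21,7],[25,0],[36,3],[38,2],[40,0],[42,14],[45,7],[50,0]]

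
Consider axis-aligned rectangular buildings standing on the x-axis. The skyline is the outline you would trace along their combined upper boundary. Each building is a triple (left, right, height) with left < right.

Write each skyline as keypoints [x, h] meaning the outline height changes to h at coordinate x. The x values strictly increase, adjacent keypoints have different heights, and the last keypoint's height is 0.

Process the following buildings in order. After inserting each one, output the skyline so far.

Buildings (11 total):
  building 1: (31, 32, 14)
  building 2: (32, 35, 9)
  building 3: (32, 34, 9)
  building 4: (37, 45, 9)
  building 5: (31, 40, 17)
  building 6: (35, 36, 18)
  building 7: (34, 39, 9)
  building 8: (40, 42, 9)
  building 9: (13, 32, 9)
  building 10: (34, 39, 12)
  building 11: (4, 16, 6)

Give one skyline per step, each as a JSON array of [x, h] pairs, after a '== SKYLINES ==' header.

== SKYLINES ==
[[31,14],[32,0]]
[[31,14],[32,9],[35,0]]
[[31,14],[32,9],[35,0]]
[[31,14],[32,9],[35,0],[37,9],[45,0]]
[[31,17],[40,9],[45,0]]
[[31,17],[35,18],[36,17],[40,9],[45,0]]
[[31,17],[35,18],[36,17],[40,9],[45,0]]
[[31,17],[35,18],[36,17],[40,9],[45,0]]
[[13,9],[31,17],[35,18],[36,17],[40,9],[45,0]]
[[13,9],[31,17],[35,18],[36,17],[40,9],[45,0]]
[[4,6],[13,9],[31,17],[35,18],[36,17],[40,9],[45,0]]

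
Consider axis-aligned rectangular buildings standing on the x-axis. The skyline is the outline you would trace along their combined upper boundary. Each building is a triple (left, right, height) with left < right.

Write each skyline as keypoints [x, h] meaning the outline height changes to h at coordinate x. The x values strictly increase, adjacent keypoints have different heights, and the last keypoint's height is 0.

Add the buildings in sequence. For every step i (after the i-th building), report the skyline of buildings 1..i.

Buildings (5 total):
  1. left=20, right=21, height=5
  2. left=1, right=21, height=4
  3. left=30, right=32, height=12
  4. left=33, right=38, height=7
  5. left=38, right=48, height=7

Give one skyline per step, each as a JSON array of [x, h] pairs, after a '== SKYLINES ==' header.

== SKYLINES ==
[[20,5],[21,0]]
[[1,4],[20,5],[21,0]]
[[1,4],[20,5],[21,0],[30,12],[32,0]]
[[1,4],[20,5],[21,0],[30,12],[32,0],[33,7],[38,0]]
[[1,4],[20,5],[21,0],[30,12],[32,0],[33,7],[48,0]]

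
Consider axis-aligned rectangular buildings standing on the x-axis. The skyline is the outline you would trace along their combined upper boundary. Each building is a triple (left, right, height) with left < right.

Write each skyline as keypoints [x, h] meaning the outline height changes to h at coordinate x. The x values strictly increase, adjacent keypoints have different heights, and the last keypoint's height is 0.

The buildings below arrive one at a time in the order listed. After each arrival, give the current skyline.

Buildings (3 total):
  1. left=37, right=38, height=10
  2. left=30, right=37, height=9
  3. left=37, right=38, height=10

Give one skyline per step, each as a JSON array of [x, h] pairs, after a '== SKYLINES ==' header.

== SKYLINES ==
[[37,10],[38,0]]
[[30,9],[37,10],[38,0]]
[[30,9],[37,10],[38,0]]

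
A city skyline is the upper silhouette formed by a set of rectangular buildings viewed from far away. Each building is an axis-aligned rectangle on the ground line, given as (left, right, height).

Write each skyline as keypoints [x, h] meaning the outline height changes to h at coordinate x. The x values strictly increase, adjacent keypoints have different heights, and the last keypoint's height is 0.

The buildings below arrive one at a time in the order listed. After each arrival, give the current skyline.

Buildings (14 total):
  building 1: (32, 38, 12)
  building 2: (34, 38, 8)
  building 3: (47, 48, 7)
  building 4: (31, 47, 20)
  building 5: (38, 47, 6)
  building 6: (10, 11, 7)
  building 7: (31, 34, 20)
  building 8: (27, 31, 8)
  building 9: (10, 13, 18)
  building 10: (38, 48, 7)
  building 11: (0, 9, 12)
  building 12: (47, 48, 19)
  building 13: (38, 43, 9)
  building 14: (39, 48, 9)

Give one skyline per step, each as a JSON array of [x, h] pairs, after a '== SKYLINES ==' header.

== SKYLINES ==
[[32,12],[38,0]]
[[32,12],[38,0]]
[[32,12],[38,0],[47,7],[48,0]]
[[31,20],[47,7],[48,0]]
[[31,20],[47,7],[48,0]]
[[10,7],[11,0],[31,20],[47,7],[48,0]]
[[10,7],[11,0],[31,20],[47,7],[48,0]]
[[10,7],[11,0],[27,8],[31,20],[47,7],[48,0]]
[[10,18],[13,0],[27,8],[31,20],[47,7],[48,0]]
[[10,18],[13,0],[27,8],[31,20],[47,7],[48,0]]
[[0,12],[9,0],[10,18],[13,0],[27,8],[31,20],[47,7],[48,0]]
[[0,12],[9,0],[10,18],[13,0],[27,8],[31,20],[47,19],[48,0]]
[[0,12],[9,0],[10,18],[13,0],[27,8],[31,20],[47,19],[48,0]]
[[0,12],[9,0],[10,18],[13,0],[27,8],[31,20],[47,19],[48,0]]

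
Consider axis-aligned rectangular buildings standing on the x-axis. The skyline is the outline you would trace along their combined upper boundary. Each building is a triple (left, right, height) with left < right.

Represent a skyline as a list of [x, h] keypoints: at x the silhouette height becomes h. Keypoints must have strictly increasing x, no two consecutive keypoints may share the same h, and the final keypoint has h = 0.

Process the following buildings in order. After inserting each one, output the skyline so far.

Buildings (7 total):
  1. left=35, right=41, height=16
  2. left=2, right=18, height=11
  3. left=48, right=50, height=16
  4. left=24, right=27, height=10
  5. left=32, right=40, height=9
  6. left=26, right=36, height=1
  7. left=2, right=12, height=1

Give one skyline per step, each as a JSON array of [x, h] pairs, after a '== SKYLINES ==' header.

== SKYLINES ==
[[35,16],[41,0]]
[[2,11],[18,0],[35,16],[41,0]]
[[2,11],[18,0],[35,16],[41,0],[48,16],[50,0]]
[[2,11],[18,0],[24,10],[27,0],[35,16],[41,0],[48,16],[50,0]]
[[2,11],[18,0],[24,10],[27,0],[32,9],[35,16],[41,0],[48,16],[50,0]]
[[2,11],[18,0],[24,10],[27,1],[32,9],[35,16],[41,0],[48,16],[50,0]]
[[2,11],[18,0],[24,10],[27,1],[32,9],[35,16],[41,0],[48,16],[50,0]]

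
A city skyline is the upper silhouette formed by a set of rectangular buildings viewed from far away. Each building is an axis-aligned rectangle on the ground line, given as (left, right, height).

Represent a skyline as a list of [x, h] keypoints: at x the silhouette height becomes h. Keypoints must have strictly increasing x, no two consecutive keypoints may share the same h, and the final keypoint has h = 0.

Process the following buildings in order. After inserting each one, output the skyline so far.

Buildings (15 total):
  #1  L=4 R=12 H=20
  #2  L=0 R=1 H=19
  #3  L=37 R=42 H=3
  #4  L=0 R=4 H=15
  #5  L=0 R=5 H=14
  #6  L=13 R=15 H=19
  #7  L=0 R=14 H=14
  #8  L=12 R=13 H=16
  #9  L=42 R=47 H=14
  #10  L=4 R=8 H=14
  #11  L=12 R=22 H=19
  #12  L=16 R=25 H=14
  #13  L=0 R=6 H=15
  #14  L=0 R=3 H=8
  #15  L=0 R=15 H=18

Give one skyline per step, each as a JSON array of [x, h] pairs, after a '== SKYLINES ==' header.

== SKYLINES ==
[[4,20],[12,0]]
[[0,19],[1,0],[4,20],[12,0]]
[[0,19],[1,0],[4,20],[12,0],[37,3],[42,0]]
[[0,19],[1,15],[4,20],[12,0],[37,3],[42,0]]
[[0,19],[1,15],[4,20],[12,0],[37,3],[42,0]]
[[0,19],[1,15],[4,20],[12,0],[13,19],[15,0],[37,3],[42,0]]
[[0,19],[1,15],[4,20],[12,14],[13,19],[15,0],[37,3],[42,0]]
[[0,19],[1,15],[4,20],[12,16],[13,19],[15,0],[37,3],[42,0]]
[[0,19],[1,15],[4,20],[12,16],[13,19],[15,0],[37,3],[42,14],[47,0]]
[[0,19],[1,15],[4,20],[12,16],[13,19],[15,0],[37,3],[42,14],[47,0]]
[[0,19],[1,15],[4,20],[12,19],[22,0],[37,3],[42,14],[47,0]]
[[0,19],[1,15],[4,20],[12,19],[22,14],[25,0],[37,3],[42,14],[47,0]]
[[0,19],[1,15],[4,20],[12,19],[22,14],[25,0],[37,3],[42,14],[47,0]]
[[0,19],[1,15],[4,20],[12,19],[22,14],[25,0],[37,3],[42,14],[47,0]]
[[0,19],[1,18],[4,20],[12,19],[22,14],[25,0],[37,3],[42,14],[47,0]]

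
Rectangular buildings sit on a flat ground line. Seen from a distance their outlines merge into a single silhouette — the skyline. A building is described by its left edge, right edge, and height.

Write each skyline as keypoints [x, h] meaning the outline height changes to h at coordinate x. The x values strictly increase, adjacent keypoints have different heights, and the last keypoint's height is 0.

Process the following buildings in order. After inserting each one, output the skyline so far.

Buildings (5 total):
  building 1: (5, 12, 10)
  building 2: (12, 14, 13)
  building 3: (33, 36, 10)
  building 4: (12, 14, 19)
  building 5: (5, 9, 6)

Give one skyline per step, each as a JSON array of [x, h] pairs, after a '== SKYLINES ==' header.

== SKYLINES ==
[[5,10],[12,0]]
[[5,10],[12,13],[14,0]]
[[5,10],[12,13],[14,0],[33,10],[36,0]]
[[5,10],[12,19],[14,0],[33,10],[36,0]]
[[5,10],[12,19],[14,0],[33,10],[36,0]]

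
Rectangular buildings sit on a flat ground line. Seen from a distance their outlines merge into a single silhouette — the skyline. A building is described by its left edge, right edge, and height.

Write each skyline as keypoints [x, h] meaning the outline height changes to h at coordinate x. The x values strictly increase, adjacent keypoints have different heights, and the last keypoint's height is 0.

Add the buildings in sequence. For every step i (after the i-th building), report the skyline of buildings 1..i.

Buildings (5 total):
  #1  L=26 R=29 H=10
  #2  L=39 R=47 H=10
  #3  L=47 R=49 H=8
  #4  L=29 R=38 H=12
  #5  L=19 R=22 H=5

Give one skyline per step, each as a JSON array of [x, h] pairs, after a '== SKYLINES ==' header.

== SKYLINES ==
[[26,10],[29,0]]
[[26,10],[29,0],[39,10],[47,0]]
[[26,10],[29,0],[39,10],[47,8],[49,0]]
[[26,10],[29,12],[38,0],[39,10],[47,8],[49,0]]
[[19,5],[22,0],[26,10],[29,12],[38,0],[39,10],[47,8],[49,0]]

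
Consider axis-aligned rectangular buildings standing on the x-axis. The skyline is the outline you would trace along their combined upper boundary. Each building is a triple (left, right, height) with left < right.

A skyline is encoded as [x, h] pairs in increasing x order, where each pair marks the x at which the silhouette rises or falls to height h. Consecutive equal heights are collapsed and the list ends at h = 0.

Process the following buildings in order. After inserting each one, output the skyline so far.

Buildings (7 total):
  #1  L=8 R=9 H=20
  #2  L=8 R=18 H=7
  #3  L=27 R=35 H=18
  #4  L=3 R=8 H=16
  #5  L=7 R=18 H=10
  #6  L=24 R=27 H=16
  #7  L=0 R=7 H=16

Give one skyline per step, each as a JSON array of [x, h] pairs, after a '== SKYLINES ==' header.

== SKYLINES ==
[[8,20],[9,0]]
[[8,20],[9,7],[18,0]]
[[8,20],[9,7],[18,0],[27,18],[35,0]]
[[3,16],[8,20],[9,7],[18,0],[27,18],[35,0]]
[[3,16],[8,20],[9,10],[18,0],[27,18],[35,0]]
[[3,16],[8,20],[9,10],[18,0],[24,16],[27,18],[35,0]]
[[0,16],[8,20],[9,10],[18,0],[24,16],[27,18],[35,0]]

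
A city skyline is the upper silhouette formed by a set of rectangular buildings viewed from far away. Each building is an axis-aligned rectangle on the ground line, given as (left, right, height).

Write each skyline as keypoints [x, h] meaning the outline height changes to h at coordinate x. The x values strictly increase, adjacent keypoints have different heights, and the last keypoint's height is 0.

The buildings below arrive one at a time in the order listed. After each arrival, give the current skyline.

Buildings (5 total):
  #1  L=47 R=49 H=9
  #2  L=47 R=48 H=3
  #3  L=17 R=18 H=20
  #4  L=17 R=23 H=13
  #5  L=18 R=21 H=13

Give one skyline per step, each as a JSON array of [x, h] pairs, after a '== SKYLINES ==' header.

== SKYLINES ==
[[47,9],[49,0]]
[[47,9],[49,0]]
[[17,20],[18,0],[47,9],[49,0]]
[[17,20],[18,13],[23,0],[47,9],[49,0]]
[[17,20],[18,13],[23,0],[47,9],[49,0]]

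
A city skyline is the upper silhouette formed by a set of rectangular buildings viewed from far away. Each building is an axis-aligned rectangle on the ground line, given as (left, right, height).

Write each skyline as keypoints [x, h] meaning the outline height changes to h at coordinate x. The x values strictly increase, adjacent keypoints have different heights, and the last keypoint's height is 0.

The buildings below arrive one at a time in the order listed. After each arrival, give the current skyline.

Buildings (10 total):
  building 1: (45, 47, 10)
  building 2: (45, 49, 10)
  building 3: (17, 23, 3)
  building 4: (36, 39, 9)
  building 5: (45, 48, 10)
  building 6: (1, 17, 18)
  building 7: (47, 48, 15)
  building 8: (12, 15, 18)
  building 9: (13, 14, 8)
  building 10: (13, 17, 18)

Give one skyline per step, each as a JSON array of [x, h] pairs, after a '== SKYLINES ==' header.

== SKYLINES ==
[[45,10],[47,0]]
[[45,10],[49,0]]
[[17,3],[23,0],[45,10],[49,0]]
[[17,3],[23,0],[36,9],[39,0],[45,10],[49,0]]
[[17,3],[23,0],[36,9],[39,0],[45,10],[49,0]]
[[1,18],[17,3],[23,0],[36,9],[39,0],[45,10],[49,0]]
[[1,18],[17,3],[23,0],[36,9],[39,0],[45,10],[47,15],[48,10],[49,0]]
[[1,18],[17,3],[23,0],[36,9],[39,0],[45,10],[47,15],[48,10],[49,0]]
[[1,18],[17,3],[23,0],[36,9],[39,0],[45,10],[47,15],[48,10],[49,0]]
[[1,18],[17,3],[23,0],[36,9],[39,0],[45,10],[47,15],[48,10],[49,0]]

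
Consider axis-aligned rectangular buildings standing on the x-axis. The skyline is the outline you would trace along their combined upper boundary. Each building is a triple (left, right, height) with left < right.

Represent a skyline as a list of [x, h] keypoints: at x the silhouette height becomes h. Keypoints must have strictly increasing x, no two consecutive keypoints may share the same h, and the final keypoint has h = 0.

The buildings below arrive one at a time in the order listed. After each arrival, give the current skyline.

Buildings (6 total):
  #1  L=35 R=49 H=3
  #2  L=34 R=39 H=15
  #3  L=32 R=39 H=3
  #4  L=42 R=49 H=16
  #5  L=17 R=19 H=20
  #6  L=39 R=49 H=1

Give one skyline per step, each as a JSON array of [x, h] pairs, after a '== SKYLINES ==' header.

== SKYLINES ==
[[35,3],[49,0]]
[[34,15],[39,3],[49,0]]
[[32,3],[34,15],[39,3],[49,0]]
[[32,3],[34,15],[39,3],[42,16],[49,0]]
[[17,20],[19,0],[32,3],[34,15],[39,3],[42,16],[49,0]]
[[17,20],[19,0],[32,3],[34,15],[39,3],[42,16],[49,0]]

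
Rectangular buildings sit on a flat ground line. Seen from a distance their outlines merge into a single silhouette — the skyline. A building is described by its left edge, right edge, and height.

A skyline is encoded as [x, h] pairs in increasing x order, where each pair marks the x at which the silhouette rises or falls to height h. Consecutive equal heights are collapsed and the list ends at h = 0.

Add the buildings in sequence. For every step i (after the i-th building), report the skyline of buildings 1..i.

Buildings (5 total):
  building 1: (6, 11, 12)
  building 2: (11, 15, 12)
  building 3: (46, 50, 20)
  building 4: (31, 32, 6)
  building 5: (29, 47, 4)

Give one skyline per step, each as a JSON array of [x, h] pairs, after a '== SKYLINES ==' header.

== SKYLINES ==
[[6,12],[11,0]]
[[6,12],[15,0]]
[[6,12],[15,0],[46,20],[50,0]]
[[6,12],[15,0],[31,6],[32,0],[46,20],[50,0]]
[[6,12],[15,0],[29,4],[31,6],[32,4],[46,20],[50,0]]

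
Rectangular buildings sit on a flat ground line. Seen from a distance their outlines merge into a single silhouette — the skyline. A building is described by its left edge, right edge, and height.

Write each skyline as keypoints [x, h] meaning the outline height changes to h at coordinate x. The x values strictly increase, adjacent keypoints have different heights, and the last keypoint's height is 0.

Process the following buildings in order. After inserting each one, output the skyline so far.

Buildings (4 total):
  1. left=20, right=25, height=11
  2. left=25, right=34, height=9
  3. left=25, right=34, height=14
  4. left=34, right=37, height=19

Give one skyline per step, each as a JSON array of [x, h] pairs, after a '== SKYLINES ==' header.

== SKYLINES ==
[[20,11],[25,0]]
[[20,11],[25,9],[34,0]]
[[20,11],[25,14],[34,0]]
[[20,11],[25,14],[34,19],[37,0]]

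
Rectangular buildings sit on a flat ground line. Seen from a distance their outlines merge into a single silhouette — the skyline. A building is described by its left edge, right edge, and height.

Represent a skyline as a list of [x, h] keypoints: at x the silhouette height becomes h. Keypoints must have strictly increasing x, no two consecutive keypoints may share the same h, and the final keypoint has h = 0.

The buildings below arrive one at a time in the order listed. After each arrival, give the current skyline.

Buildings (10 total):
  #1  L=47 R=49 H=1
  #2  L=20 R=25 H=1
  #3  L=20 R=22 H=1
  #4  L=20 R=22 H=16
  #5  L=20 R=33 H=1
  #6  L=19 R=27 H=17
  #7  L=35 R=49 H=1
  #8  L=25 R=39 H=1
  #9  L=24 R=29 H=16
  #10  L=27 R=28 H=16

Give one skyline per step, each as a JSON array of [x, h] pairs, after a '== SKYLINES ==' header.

== SKYLINES ==
[[47,1],[49,0]]
[[20,1],[25,0],[47,1],[49,0]]
[[20,1],[25,0],[47,1],[49,0]]
[[20,16],[22,1],[25,0],[47,1],[49,0]]
[[20,16],[22,1],[33,0],[47,1],[49,0]]
[[19,17],[27,1],[33,0],[47,1],[49,0]]
[[19,17],[27,1],[33,0],[35,1],[49,0]]
[[19,17],[27,1],[49,0]]
[[19,17],[27,16],[29,1],[49,0]]
[[19,17],[27,16],[29,1],[49,0]]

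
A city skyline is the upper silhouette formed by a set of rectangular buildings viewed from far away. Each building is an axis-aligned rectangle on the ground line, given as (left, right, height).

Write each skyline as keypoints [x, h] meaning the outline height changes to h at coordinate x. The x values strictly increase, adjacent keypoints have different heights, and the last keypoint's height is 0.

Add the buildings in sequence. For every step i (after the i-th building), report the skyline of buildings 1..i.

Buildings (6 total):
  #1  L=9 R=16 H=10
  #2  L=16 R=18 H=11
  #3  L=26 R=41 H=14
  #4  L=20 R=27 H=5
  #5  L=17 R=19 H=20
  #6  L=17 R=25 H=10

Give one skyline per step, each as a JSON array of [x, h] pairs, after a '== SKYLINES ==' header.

== SKYLINES ==
[[9,10],[16,0]]
[[9,10],[16,11],[18,0]]
[[9,10],[16,11],[18,0],[26,14],[41,0]]
[[9,10],[16,11],[18,0],[20,5],[26,14],[41,0]]
[[9,10],[16,11],[17,20],[19,0],[20,5],[26,14],[41,0]]
[[9,10],[16,11],[17,20],[19,10],[25,5],[26,14],[41,0]]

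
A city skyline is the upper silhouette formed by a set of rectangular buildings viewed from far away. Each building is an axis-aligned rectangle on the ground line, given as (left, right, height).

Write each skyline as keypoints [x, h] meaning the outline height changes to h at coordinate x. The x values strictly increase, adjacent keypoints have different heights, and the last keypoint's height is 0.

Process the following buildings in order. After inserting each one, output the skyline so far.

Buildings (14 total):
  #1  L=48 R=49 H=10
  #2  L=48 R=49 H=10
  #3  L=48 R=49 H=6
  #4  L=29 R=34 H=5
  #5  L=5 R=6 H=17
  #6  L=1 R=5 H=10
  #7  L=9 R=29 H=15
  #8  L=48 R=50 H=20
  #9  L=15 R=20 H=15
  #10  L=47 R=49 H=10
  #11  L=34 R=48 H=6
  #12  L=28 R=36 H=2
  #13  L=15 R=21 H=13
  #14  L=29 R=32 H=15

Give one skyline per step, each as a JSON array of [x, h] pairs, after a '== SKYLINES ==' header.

== SKYLINES ==
[[48,10],[49,0]]
[[48,10],[49,0]]
[[48,10],[49,0]]
[[29,5],[34,0],[48,10],[49,0]]
[[5,17],[6,0],[29,5],[34,0],[48,10],[49,0]]
[[1,10],[5,17],[6,0],[29,5],[34,0],[48,10],[49,0]]
[[1,10],[5,17],[6,0],[9,15],[29,5],[34,0],[48,10],[49,0]]
[[1,10],[5,17],[6,0],[9,15],[29,5],[34,0],[48,20],[50,0]]
[[1,10],[5,17],[6,0],[9,15],[29,5],[34,0],[48,20],[50,0]]
[[1,10],[5,17],[6,0],[9,15],[29,5],[34,0],[47,10],[48,20],[50,0]]
[[1,10],[5,17],[6,0],[9,15],[29,5],[34,6],[47,10],[48,20],[50,0]]
[[1,10],[5,17],[6,0],[9,15],[29,5],[34,6],[47,10],[48,20],[50,0]]
[[1,10],[5,17],[6,0],[9,15],[29,5],[34,6],[47,10],[48,20],[50,0]]
[[1,10],[5,17],[6,0],[9,15],[32,5],[34,6],[47,10],[48,20],[50,0]]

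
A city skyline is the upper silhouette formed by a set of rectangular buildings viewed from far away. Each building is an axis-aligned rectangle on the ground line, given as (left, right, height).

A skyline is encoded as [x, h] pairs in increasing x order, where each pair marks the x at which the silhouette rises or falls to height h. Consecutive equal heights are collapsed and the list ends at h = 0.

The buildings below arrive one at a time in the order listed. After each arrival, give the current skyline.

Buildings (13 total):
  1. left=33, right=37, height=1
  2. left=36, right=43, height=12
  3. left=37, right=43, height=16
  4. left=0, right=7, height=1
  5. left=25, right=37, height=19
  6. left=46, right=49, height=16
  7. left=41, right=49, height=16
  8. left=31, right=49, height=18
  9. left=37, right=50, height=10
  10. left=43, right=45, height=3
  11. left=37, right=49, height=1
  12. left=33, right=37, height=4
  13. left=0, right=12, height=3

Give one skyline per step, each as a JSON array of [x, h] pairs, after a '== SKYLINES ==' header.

== SKYLINES ==
[[33,1],[37,0]]
[[33,1],[36,12],[43,0]]
[[33,1],[36,12],[37,16],[43,0]]
[[0,1],[7,0],[33,1],[36,12],[37,16],[43,0]]
[[0,1],[7,0],[25,19],[37,16],[43,0]]
[[0,1],[7,0],[25,19],[37,16],[43,0],[46,16],[49,0]]
[[0,1],[7,0],[25,19],[37,16],[49,0]]
[[0,1],[7,0],[25,19],[37,18],[49,0]]
[[0,1],[7,0],[25,19],[37,18],[49,10],[50,0]]
[[0,1],[7,0],[25,19],[37,18],[49,10],[50,0]]
[[0,1],[7,0],[25,19],[37,18],[49,10],[50,0]]
[[0,1],[7,0],[25,19],[37,18],[49,10],[50,0]]
[[0,3],[12,0],[25,19],[37,18],[49,10],[50,0]]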